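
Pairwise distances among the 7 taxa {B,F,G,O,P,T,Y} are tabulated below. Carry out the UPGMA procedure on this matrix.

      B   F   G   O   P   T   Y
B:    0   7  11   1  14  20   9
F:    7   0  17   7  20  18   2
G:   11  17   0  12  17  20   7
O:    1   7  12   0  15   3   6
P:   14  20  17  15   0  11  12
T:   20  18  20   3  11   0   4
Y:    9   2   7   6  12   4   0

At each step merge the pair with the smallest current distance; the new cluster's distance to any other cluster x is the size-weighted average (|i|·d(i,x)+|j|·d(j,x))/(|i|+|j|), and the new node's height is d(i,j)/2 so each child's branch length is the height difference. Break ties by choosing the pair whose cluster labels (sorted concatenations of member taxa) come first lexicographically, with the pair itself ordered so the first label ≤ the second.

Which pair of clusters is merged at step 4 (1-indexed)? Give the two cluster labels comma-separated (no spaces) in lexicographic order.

P,T

1. join B+O (d=1) ⇒ BO; edges |B|=1/2, |O|=1/2
  updated: d(BO,F)=7, d(BO,G)=23/2, d(BO,P)=29/2, d(BO,T)=23/2, d(BO,Y)=15/2
2. join F+Y (d=2) ⇒ FY; edges |F|=1, |Y|=1
  updated: d(BO,FY)=29/4, d(FY,G)=12, d(FY,P)=16, d(FY,T)=11
3. join BO+FY (d=29/4) ⇒ BFOY; edges |BO|=25/8, |FY|=21/8
  updated: d(BFOY,G)=47/4, d(BFOY,P)=61/4, d(BFOY,T)=45/4
4. join P+T (d=11) ⇒ PT; edges |P|=11/2, |T|=11/2
  updated: d(BFOY,PT)=53/4, d(G,PT)=37/2
5. join BFOY+G (d=47/4) ⇒ BFGOY; edges |BFOY|=9/4, |G|=47/8
  updated: d(BFGOY,PT)=143/10
6. join BFGOY+PT (d=143/10) ⇒ BFGOPTY; edges |BFGOY|=51/40, |PT|=33/20
final tree: ((((B:1/2,O:1/2):25/8,(F:1,Y:1):21/8):9/4,G:47/8):51/40,(P:11/2,T:11/2):33/20)
total length: 154/5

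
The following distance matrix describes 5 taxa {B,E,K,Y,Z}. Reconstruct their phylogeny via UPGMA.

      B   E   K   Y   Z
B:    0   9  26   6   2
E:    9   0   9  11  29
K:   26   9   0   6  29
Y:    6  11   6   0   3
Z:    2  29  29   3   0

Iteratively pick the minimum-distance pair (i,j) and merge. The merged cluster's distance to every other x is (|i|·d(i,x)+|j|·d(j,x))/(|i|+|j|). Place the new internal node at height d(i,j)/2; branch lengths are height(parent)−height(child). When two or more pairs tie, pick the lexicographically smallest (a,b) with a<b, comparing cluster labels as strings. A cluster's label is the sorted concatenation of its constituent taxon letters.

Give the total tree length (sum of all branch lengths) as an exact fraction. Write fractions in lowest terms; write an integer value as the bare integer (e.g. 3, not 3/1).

313/12

1. join B+Z (d=2) ⇒ BZ; edges |B|=1, |Z|=1
  updated: d(BZ,E)=19, d(BZ,K)=55/2, d(BZ,Y)=9/2
2. join BZ+Y (d=9/2) ⇒ BYZ; edges |BZ|=5/4, |Y|=9/4
  updated: d(BYZ,E)=49/3, d(BYZ,K)=61/3
3. join E+K (d=9) ⇒ EK; edges |E|=9/2, |K|=9/2
  updated: d(BYZ,EK)=55/3
4. join BYZ+EK (d=55/3) ⇒ BEKYZ; edges |BYZ|=83/12, |EK|=14/3
final tree: (((B:1,Z:1):5/4,Y:9/4):83/12,(E:9/2,K:9/2):14/3)
total length: 313/12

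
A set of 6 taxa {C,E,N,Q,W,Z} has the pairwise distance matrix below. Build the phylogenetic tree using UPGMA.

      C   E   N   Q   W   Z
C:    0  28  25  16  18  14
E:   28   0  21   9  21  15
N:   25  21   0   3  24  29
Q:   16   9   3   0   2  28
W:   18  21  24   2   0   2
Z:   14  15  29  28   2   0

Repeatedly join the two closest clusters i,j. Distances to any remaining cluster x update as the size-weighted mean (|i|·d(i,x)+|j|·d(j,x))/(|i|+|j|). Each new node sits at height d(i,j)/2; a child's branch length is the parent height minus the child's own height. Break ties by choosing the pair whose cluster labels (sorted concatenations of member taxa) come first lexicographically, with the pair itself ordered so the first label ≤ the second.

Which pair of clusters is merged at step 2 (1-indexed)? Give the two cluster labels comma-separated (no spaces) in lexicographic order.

iteration 1: select Q,W (d=2); attach at lengths (1, 1); label the merged cluster QW
  updated: d(C,QW)=17, d(E,QW)=15, d(N,QW)=27/2, d(QW,Z)=15
iteration 2: select N,QW (d=27/2); attach at lengths (27/4, 23/4); label the merged cluster NQW
  updated: d(C,NQW)=59/3, d(E,NQW)=17, d(NQW,Z)=59/3
iteration 3: select C,Z (d=14); attach at lengths (7, 7); label the merged cluster CZ
  updated: d(CZ,E)=43/2, d(CZ,NQW)=59/3
iteration 4: select E,NQW (d=17); attach at lengths (17/2, 7/4); label the merged cluster ENQW
  updated: d(CZ,ENQW)=161/8
iteration 5: select CZ,ENQW (d=161/8); attach at lengths (49/16, 25/16); label the merged cluster CENQWZ
final tree: ((C:7,Z:7):49/16,(E:17/2,(N:27/4,(Q:1,W:1):23/4):7/4):25/16)
total length: 347/8

N,QW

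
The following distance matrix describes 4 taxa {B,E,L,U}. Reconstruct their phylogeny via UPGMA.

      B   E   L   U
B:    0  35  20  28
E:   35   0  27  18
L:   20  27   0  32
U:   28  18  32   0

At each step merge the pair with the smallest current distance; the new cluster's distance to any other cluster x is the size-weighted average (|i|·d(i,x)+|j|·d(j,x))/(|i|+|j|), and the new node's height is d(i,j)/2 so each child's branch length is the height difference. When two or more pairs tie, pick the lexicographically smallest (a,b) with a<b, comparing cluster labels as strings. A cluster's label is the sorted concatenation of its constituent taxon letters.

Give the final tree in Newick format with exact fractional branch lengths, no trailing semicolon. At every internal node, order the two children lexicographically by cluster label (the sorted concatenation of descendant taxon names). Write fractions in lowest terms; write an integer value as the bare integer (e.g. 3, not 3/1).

iteration 1: select E,U (d=18); attach at lengths (9, 9); label the merged cluster EU
  updated: d(B,EU)=63/2, d(EU,L)=59/2
iteration 2: select B,L (d=20); attach at lengths (10, 10); label the merged cluster BL
  updated: d(BL,EU)=61/2
iteration 3: select BL,EU (d=61/2); attach at lengths (21/4, 25/4); label the merged cluster BELU
final tree: ((B:10,L:10):21/4,(E:9,U:9):25/4)
total length: 99/2

((B:10,L:10):21/4,(E:9,U:9):25/4)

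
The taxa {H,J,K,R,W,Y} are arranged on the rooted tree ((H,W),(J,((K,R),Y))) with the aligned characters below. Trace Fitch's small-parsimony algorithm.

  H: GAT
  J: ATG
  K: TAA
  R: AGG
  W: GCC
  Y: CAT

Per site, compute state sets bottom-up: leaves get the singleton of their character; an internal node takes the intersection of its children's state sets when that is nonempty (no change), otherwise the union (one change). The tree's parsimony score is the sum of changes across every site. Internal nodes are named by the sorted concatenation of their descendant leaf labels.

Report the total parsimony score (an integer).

10

HW@0: {G} ∩ {G} = {G} (intersection, +0)
KR@0: {T} ∪ {A} = {A,T} (union, +1)
KRY@0: {A,T} ∪ {C} = {A,C,T} (union, +1)
JKRY@0: {A} ∩ {A,C,T} = {A} (intersection, +0)
HJKRWY@0: {G} ∪ {A} = {A,G} (union, +1)
HW@1: {A} ∪ {C} = {A,C} (union, +1)
KR@1: {A} ∪ {G} = {A,G} (union, +1)
KRY@1: {A,G} ∩ {A} = {A} (intersection, +0)
JKRY@1: {T} ∪ {A} = {A,T} (union, +1)
HJKRWY@1: {A,C} ∩ {A,T} = {A} (intersection, +0)
HW@2: {T} ∪ {C} = {C,T} (union, +1)
KR@2: {A} ∪ {G} = {A,G} (union, +1)
KRY@2: {A,G} ∪ {T} = {A,G,T} (union, +1)
JKRY@2: {G} ∩ {A,G,T} = {G} (intersection, +0)
HJKRWY@2: {C,T} ∪ {G} = {C,G,T} (union, +1)
per-site changes: [3, 3, 4]; total = 10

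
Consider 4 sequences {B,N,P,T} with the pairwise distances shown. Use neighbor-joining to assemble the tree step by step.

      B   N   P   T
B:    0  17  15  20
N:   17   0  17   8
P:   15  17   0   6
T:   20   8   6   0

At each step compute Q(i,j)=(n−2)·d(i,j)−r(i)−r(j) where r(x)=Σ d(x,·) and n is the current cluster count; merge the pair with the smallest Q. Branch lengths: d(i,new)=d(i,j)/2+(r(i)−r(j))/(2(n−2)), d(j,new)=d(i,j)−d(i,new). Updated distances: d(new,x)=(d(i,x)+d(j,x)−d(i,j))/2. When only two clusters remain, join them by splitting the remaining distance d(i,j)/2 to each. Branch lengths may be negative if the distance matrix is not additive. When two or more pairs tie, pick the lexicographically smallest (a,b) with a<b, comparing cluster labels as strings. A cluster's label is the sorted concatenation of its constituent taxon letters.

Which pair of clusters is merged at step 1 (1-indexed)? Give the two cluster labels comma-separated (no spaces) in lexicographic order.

B,N

step 1: merge (B,N) at d=17, Q=-60; branch lengths B→11, N→6; new cluster BN
  updated: d(BN,P)=15/2, d(BN,T)=11/2
step 2: merge (BN,P) at d=15/2, Q=-19; branch lengths BN→7/2, P→4; new cluster BNP
  updated: d(BNP,T)=2
step 3: merge (BNP,T) at d=2; branch lengths BNP→1, T→1; new cluster BNPT
final tree: (((B:11,N:6):7/2,P:4):1,T:1)
total length: 53/2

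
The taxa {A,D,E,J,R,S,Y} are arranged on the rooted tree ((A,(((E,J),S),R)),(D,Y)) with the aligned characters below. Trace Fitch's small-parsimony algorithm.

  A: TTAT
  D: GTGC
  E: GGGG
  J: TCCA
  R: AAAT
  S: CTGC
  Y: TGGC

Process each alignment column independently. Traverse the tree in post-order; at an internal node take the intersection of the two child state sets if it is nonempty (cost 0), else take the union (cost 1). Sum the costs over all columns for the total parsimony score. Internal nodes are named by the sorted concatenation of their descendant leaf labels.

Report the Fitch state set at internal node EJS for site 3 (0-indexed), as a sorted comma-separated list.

site 0, node EJ: E={G} ∪ J={T} → {G,T} (+1)
site 0, node EJS: EJ={G,T} ∪ S={C} → {C,G,T} (+1)
site 0, node EJRS: EJS={C,G,T} ∪ R={A} → {A,C,G,T} (+1)
site 0, node AEJRS: A={T} ∩ EJRS={A,C,G,T} → {T} (+0)
site 0, node DY: D={G} ∪ Y={T} → {G,T} (+1)
site 0, node ADEJRSY: AEJRS={T} ∩ DY={G,T} → {T} (+0)
site 1, node EJ: E={G} ∪ J={C} → {C,G} (+1)
site 1, node EJS: EJ={C,G} ∪ S={T} → {C,G,T} (+1)
site 1, node EJRS: EJS={C,G,T} ∪ R={A} → {A,C,G,T} (+1)
site 1, node AEJRS: A={T} ∩ EJRS={A,C,G,T} → {T} (+0)
site 1, node DY: D={T} ∪ Y={G} → {G,T} (+1)
site 1, node ADEJRSY: AEJRS={T} ∩ DY={G,T} → {T} (+0)
site 2, node EJ: E={G} ∪ J={C} → {C,G} (+1)
site 2, node EJS: EJ={C,G} ∩ S={G} → {G} (+0)
site 2, node EJRS: EJS={G} ∪ R={A} → {A,G} (+1)
site 2, node AEJRS: A={A} ∩ EJRS={A,G} → {A} (+0)
site 2, node DY: D={G} ∩ Y={G} → {G} (+0)
site 2, node ADEJRSY: AEJRS={A} ∪ DY={G} → {A,G} (+1)
site 3, node EJ: E={G} ∪ J={A} → {A,G} (+1)
site 3, node EJS: EJ={A,G} ∪ S={C} → {A,C,G} (+1)
site 3, node EJRS: EJS={A,C,G} ∪ R={T} → {A,C,G,T} (+1)
site 3, node AEJRS: A={T} ∩ EJRS={A,C,G,T} → {T} (+0)
site 3, node DY: D={C} ∩ Y={C} → {C} (+0)
site 3, node ADEJRSY: AEJRS={T} ∪ DY={C} → {C,T} (+1)
per-site changes: [4, 4, 3, 4]; total = 15

A,C,G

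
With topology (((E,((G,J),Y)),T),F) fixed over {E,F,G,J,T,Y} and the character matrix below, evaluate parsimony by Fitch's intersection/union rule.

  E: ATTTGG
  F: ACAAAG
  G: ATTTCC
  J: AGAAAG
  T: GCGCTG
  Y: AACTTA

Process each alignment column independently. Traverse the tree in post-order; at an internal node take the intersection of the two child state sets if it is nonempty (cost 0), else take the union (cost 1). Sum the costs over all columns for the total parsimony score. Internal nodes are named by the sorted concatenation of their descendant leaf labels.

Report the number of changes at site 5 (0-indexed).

site 0, node GJ: G={A} ∩ J={A} → {A} (+0)
site 0, node GJY: GJ={A} ∩ Y={A} → {A} (+0)
site 0, node EGJY: E={A} ∩ GJY={A} → {A} (+0)
site 0, node EGJTY: EGJY={A} ∪ T={G} → {A,G} (+1)
site 0, node EFGJTY: EGJTY={A,G} ∩ F={A} → {A} (+0)
site 1, node GJ: G={T} ∪ J={G} → {G,T} (+1)
site 1, node GJY: GJ={G,T} ∪ Y={A} → {A,G,T} (+1)
site 1, node EGJY: E={T} ∩ GJY={A,G,T} → {T} (+0)
site 1, node EGJTY: EGJY={T} ∪ T={C} → {C,T} (+1)
site 1, node EFGJTY: EGJTY={C,T} ∩ F={C} → {C} (+0)
site 2, node GJ: G={T} ∪ J={A} → {A,T} (+1)
site 2, node GJY: GJ={A,T} ∪ Y={C} → {A,C,T} (+1)
site 2, node EGJY: E={T} ∩ GJY={A,C,T} → {T} (+0)
site 2, node EGJTY: EGJY={T} ∪ T={G} → {G,T} (+1)
site 2, node EFGJTY: EGJTY={G,T} ∪ F={A} → {A,G,T} (+1)
site 3, node GJ: G={T} ∪ J={A} → {A,T} (+1)
site 3, node GJY: GJ={A,T} ∩ Y={T} → {T} (+0)
site 3, node EGJY: E={T} ∩ GJY={T} → {T} (+0)
site 3, node EGJTY: EGJY={T} ∪ T={C} → {C,T} (+1)
site 3, node EFGJTY: EGJTY={C,T} ∪ F={A} → {A,C,T} (+1)
site 4, node GJ: G={C} ∪ J={A} → {A,C} (+1)
site 4, node GJY: GJ={A,C} ∪ Y={T} → {A,C,T} (+1)
site 4, node EGJY: E={G} ∪ GJY={A,C,T} → {A,C,G,T} (+1)
site 4, node EGJTY: EGJY={A,C,G,T} ∩ T={T} → {T} (+0)
site 4, node EFGJTY: EGJTY={T} ∪ F={A} → {A,T} (+1)
site 5, node GJ: G={C} ∪ J={G} → {C,G} (+1)
site 5, node GJY: GJ={C,G} ∪ Y={A} → {A,C,G} (+1)
site 5, node EGJY: E={G} ∩ GJY={A,C,G} → {G} (+0)
site 5, node EGJTY: EGJY={G} ∩ T={G} → {G} (+0)
site 5, node EFGJTY: EGJTY={G} ∩ F={G} → {G} (+0)
per-site changes: [1, 3, 4, 3, 4, 2]; total = 17

2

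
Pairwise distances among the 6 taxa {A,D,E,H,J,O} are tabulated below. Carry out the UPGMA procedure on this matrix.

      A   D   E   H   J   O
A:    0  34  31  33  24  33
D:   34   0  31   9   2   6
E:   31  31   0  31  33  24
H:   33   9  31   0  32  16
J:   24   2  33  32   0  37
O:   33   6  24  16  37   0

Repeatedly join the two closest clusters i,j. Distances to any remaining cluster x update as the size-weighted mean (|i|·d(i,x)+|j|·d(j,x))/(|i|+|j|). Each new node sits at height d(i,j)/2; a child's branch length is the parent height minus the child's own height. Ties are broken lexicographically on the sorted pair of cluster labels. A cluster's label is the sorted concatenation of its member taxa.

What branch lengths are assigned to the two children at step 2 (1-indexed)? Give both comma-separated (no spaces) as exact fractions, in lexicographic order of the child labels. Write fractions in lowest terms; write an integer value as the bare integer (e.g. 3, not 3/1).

1. join D+J (d=2) ⇒ DJ; edges |D|=1, |J|=1
  updated: d(A,DJ)=29, d(DJ,E)=32, d(DJ,H)=41/2, d(DJ,O)=43/2
2. join H+O (d=16) ⇒ HO; edges |H|=8, |O|=8
  updated: d(A,HO)=33, d(DJ,HO)=21, d(E,HO)=55/2
3. join DJ+HO (d=21) ⇒ DHJO; edges |DJ|=19/2, |HO|=5/2
  updated: d(A,DHJO)=31, d(DHJO,E)=119/4
4. join DHJO+E (d=119/4) ⇒ DEHJO; edges |DHJO|=35/8, |E|=119/8
  updated: d(A,DEHJO)=31
5. join A+DEHJO (d=31) ⇒ ADEHJO; edges |A|=31/2, |DEHJO|=5/8
final tree: (A:31/2,(((D:1,J:1):19/2,(H:8,O:8):5/2):35/8,E:119/8):5/8)
total length: 523/8

8,8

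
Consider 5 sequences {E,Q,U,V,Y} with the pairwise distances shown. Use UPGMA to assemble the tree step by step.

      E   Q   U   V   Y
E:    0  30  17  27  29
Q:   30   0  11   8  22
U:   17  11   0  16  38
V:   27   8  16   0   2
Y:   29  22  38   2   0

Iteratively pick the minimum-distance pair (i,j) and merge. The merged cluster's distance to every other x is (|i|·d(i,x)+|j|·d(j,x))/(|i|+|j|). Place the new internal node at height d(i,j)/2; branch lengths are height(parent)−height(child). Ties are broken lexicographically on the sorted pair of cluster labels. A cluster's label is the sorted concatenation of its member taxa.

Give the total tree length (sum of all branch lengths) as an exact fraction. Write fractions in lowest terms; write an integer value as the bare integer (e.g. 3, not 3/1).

iteration 1: select V,Y (d=2); attach at lengths (1, 1); label the merged cluster VY
  updated: d(E,VY)=28, d(Q,VY)=15, d(U,VY)=27
iteration 2: select Q,U (d=11); attach at lengths (11/2, 11/2); label the merged cluster QU
  updated: d(E,QU)=47/2, d(QU,VY)=21
iteration 3: select QU,VY (d=21); attach at lengths (5, 19/2); label the merged cluster QUVY
  updated: d(E,QUVY)=103/4
iteration 4: select E,QUVY (d=103/4); attach at lengths (103/8, 19/8); label the merged cluster EQUVY
final tree: (E:103/8,((Q:11/2,U:11/2):5,(V:1,Y:1):19/2):19/8)
total length: 171/4

171/4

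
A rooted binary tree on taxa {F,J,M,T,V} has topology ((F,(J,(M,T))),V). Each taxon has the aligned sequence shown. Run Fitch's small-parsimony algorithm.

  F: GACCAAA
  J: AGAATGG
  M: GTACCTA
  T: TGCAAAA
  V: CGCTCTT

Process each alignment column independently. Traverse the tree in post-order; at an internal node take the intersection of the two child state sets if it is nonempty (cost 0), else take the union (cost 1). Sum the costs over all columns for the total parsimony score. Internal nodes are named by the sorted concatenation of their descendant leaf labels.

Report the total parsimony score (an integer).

MT@0: {G} ∪ {T} = {G,T} (union, +1)
JMT@0: {A} ∪ {G,T} = {A,G,T} (union, +1)
FJMT@0: {G} ∩ {A,G,T} = {G} (intersection, +0)
FJMTV@0: {G} ∪ {C} = {C,G} (union, +1)
MT@1: {T} ∪ {G} = {G,T} (union, +1)
JMT@1: {G} ∩ {G,T} = {G} (intersection, +0)
FJMT@1: {A} ∪ {G} = {A,G} (union, +1)
FJMTV@1: {A,G} ∩ {G} = {G} (intersection, +0)
MT@2: {A} ∪ {C} = {A,C} (union, +1)
JMT@2: {A} ∩ {A,C} = {A} (intersection, +0)
FJMT@2: {C} ∪ {A} = {A,C} (union, +1)
FJMTV@2: {A,C} ∩ {C} = {C} (intersection, +0)
MT@3: {C} ∪ {A} = {A,C} (union, +1)
JMT@3: {A} ∩ {A,C} = {A} (intersection, +0)
FJMT@3: {C} ∪ {A} = {A,C} (union, +1)
FJMTV@3: {A,C} ∪ {T} = {A,C,T} (union, +1)
MT@4: {C} ∪ {A} = {A,C} (union, +1)
JMT@4: {T} ∪ {A,C} = {A,C,T} (union, +1)
FJMT@4: {A} ∩ {A,C,T} = {A} (intersection, +0)
FJMTV@4: {A} ∪ {C} = {A,C} (union, +1)
MT@5: {T} ∪ {A} = {A,T} (union, +1)
JMT@5: {G} ∪ {A,T} = {A,G,T} (union, +1)
FJMT@5: {A} ∩ {A,G,T} = {A} (intersection, +0)
FJMTV@5: {A} ∪ {T} = {A,T} (union, +1)
MT@6: {A} ∩ {A} = {A} (intersection, +0)
JMT@6: {G} ∪ {A} = {A,G} (union, +1)
FJMT@6: {A} ∩ {A,G} = {A} (intersection, +0)
FJMTV@6: {A} ∪ {T} = {A,T} (union, +1)
per-site changes: [3, 2, 2, 3, 3, 3, 2]; total = 18

18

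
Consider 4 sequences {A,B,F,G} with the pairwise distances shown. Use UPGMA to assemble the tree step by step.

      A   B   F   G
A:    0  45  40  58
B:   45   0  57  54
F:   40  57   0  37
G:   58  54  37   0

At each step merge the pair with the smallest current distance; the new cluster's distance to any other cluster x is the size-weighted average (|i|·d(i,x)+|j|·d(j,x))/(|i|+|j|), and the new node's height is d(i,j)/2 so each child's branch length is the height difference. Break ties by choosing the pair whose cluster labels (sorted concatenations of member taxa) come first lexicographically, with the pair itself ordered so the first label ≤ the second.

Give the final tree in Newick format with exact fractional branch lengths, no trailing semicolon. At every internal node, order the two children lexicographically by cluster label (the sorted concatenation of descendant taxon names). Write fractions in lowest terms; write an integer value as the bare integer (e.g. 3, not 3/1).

1. join F+G (d=37) ⇒ FG; edges |F|=37/2, |G|=37/2
  updated: d(A,FG)=49, d(B,FG)=111/2
2. join A+B (d=45) ⇒ AB; edges |A|=45/2, |B|=45/2
  updated: d(AB,FG)=209/4
3. join AB+FG (d=209/4) ⇒ ABFG; edges |AB|=29/8, |FG|=61/8
final tree: ((A:45/2,B:45/2):29/8,(F:37/2,G:37/2):61/8)
total length: 373/4

((A:45/2,B:45/2):29/8,(F:37/2,G:37/2):61/8)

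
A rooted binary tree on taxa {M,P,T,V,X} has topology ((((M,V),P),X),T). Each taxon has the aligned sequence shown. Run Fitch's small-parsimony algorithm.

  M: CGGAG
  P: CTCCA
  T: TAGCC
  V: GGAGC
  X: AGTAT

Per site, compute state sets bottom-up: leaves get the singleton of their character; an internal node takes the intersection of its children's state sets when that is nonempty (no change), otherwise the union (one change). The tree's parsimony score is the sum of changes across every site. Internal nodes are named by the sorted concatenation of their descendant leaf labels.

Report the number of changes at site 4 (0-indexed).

3

MV@0: {C} ∪ {G} = {C,G} (union, +1)
MPV@0: {C,G} ∩ {C} = {C} (intersection, +0)
MPVX@0: {C} ∪ {A} = {A,C} (union, +1)
MPTVX@0: {A,C} ∪ {T} = {A,C,T} (union, +1)
MV@1: {G} ∩ {G} = {G} (intersection, +0)
MPV@1: {G} ∪ {T} = {G,T} (union, +1)
MPVX@1: {G,T} ∩ {G} = {G} (intersection, +0)
MPTVX@1: {G} ∪ {A} = {A,G} (union, +1)
MV@2: {G} ∪ {A} = {A,G} (union, +1)
MPV@2: {A,G} ∪ {C} = {A,C,G} (union, +1)
MPVX@2: {A,C,G} ∪ {T} = {A,C,G,T} (union, +1)
MPTVX@2: {A,C,G,T} ∩ {G} = {G} (intersection, +0)
MV@3: {A} ∪ {G} = {A,G} (union, +1)
MPV@3: {A,G} ∪ {C} = {A,C,G} (union, +1)
MPVX@3: {A,C,G} ∩ {A} = {A} (intersection, +0)
MPTVX@3: {A} ∪ {C} = {A,C} (union, +1)
MV@4: {G} ∪ {C} = {C,G} (union, +1)
MPV@4: {C,G} ∪ {A} = {A,C,G} (union, +1)
MPVX@4: {A,C,G} ∪ {T} = {A,C,G,T} (union, +1)
MPTVX@4: {A,C,G,T} ∩ {C} = {C} (intersection, +0)
per-site changes: [3, 2, 3, 3, 3]; total = 14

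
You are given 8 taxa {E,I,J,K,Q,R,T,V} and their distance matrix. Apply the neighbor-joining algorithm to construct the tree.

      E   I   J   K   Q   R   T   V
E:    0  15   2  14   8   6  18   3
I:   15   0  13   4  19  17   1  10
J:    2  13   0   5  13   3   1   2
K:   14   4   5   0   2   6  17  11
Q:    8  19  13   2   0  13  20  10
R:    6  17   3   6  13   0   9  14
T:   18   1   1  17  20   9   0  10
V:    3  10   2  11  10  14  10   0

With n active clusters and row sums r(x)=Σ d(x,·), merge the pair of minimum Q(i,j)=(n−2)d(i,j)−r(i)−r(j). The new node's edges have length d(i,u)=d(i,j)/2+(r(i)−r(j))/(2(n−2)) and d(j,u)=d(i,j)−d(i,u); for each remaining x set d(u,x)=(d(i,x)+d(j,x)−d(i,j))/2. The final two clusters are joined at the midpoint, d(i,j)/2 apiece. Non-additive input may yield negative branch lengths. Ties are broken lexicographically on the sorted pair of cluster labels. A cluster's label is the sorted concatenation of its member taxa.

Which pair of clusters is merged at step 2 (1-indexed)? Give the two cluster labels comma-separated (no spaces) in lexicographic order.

1. join I+T (d=1, Q=-149) ⇒ IT; edges |I|=3/4, |T|=1/4
  updated: d(E,IT)=16, d(IT,J)=13/2, d(IT,K)=10, d(IT,Q)=19, d(IT,R)=25/2, d(IT,V)=19/2
2. join K+Q (d=2, Q=-103) ⇒ KQ; edges |K|=-7/10, |Q|=27/10
  updated: d(E,KQ)=10, d(IT,KQ)=27/2, d(J,KQ)=8, d(KQ,R)=17/2, d(KQ,V)=19/2
3. join E+V (d=3, Q=-63) ⇒ EV; edges |E|=11/8, |V|=13/8
  updated: d(EV,IT)=45/4, d(EV,J)=1/2, d(EV,KQ)=33/4, d(EV,R)=17/2
4. join KQ+R (d=17/2, Q=-181/4) ⇒ KQR; edges |KQ|=125/24, |R|=79/24
  updated: d(EV,KQR)=33/8, d(IT,KQR)=35/4, d(J,KQR)=5/4
5. join EV+J (d=1/2, Q=-185/8) ⇒ EJV; edges |EV|=69/32, |J|=-53/32
  updated: d(EJV,IT)=69/8, d(EJV,KQR)=39/16
6. join EJV+IT (d=69/8, Q=-317/16) ⇒ EIJTV; edges |EJV|=37/32, |IT|=239/32
  updated: d(EIJTV,KQR)=41/32
7. join EIJTV+KQR (d=41/32) ⇒ EIJKQRTV; edges |EIJTV|=41/64, |KQR|=41/64
final tree: ((((E:11/8,V:13/8):69/32,J:-53/32):37/32,(I:3/4,T:1/4):239/32):41/64,((K:-7/10,Q:27/10):125/24,R:79/24):41/64)
total length: 797/32

K,Q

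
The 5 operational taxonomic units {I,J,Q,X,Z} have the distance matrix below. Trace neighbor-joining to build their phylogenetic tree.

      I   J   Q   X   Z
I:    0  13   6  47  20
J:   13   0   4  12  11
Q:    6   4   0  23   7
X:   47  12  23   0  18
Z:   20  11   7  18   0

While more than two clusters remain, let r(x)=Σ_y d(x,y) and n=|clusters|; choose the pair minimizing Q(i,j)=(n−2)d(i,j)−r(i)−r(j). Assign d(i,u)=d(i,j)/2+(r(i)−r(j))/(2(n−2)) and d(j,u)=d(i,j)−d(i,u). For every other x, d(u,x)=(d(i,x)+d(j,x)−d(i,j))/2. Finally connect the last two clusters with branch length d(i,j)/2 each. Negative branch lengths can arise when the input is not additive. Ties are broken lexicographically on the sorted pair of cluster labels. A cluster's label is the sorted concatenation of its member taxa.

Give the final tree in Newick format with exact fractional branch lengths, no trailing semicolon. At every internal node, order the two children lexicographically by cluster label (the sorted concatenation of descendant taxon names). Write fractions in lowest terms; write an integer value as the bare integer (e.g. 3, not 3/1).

iteration 1: select I,Q (d=6, Q=-108); attach at lengths (32/3, -14/3); label the merged cluster IQ
  updated: d(IQ,J)=11/2, d(IQ,X)=32, d(IQ,Z)=21/2
iteration 2: select IQ,Z (d=21/2, Q=-133/2); attach at lengths (59/8, 25/8); label the merged cluster IQZ
  updated: d(IQZ,J)=3, d(IQZ,X)=79/4
iteration 3: select IQZ,J (d=3, Q=-139/4); attach at lengths (43/8, -19/8); label the merged cluster IJQZ
  updated: d(IJQZ,X)=115/8
iteration 4: select IJQZ,X (d=115/8); attach at lengths (115/16, 115/16); label the merged cluster IJQXZ
final tree: ((((I:32/3,Q:-14/3):59/8,Z:25/8):43/8,J:-19/8):115/16,X:115/16)
total length: 271/8

((((I:32/3,Q:-14/3):59/8,Z:25/8):43/8,J:-19/8):115/16,X:115/16)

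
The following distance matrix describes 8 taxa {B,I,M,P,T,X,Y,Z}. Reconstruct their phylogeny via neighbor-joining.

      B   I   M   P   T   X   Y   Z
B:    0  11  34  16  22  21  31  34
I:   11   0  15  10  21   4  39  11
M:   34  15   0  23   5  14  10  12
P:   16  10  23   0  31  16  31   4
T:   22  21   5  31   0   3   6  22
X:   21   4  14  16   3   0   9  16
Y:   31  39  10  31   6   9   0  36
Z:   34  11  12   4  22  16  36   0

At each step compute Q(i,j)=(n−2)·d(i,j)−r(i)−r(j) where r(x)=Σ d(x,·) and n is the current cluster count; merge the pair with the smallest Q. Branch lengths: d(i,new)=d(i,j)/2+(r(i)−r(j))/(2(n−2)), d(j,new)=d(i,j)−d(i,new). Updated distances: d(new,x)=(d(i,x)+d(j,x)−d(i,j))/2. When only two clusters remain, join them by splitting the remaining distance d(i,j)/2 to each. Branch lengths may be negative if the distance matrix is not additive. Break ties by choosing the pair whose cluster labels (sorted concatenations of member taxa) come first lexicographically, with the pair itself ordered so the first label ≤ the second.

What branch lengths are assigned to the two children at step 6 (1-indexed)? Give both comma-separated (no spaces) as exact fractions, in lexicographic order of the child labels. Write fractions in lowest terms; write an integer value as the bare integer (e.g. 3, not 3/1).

25/32,-9/32

1. join P+Z (d=4, Q=-242) ⇒ PZ; edges |P|=5/3, |Z|=7/3
  updated: d(B,PZ)=23, d(I,PZ)=17/2, d(M,PZ)=31/2, d(PZ,T)=49/2, d(PZ,X)=14, d(PZ,Y)=63/2
2. join B+I (d=11, Q=-371/2) ⇒ BI; edges |B|=197/20, |I|=23/20
  updated: d(BI,M)=19, d(BI,PZ)=41/4, d(BI,T)=16, d(BI,X)=7, d(BI,Y)=59/2
3. join BI+PZ (d=41/4, Q=-273/2) ⇒ BIPZ; edges |BI|=27/8, |PZ|=55/8
  updated: d(BIPZ,M)=97/8, d(BIPZ,T)=121/8, d(BIPZ,X)=43/8, d(BIPZ,Y)=203/8
4. join BIPZ+X (d=43/8, Q=-293/4) ⇒ BIPXZ; edges |BIPZ|=57/8, |X|=-7/4
  updated: d(BIPXZ,M)=83/8, d(BIPXZ,T)=51/8, d(BIPXZ,Y)=29/2
5. join BIPXZ+M (d=83/8, Q=-287/8) ⇒ BIMPXZ; edges |BIPXZ|=213/32, |M|=119/32
  updated: d(BIMPXZ,T)=1/2, d(BIMPXZ,Y)=113/16
6. join BIMPXZ+T (d=1/2, Q=-217/16) ⇒ BIMPTXZ; edges |BIMPXZ|=25/32, |T|=-9/32
  updated: d(BIMPTXZ,Y)=201/32
7. join BIMPTXZ+Y (d=201/32) ⇒ BIMPTXYZ; edges |BIMPTXZ|=201/64, |Y|=201/64
final tree: ((((((B:197/20,I:23/20):27/8,(P:5/3,Z:7/3):55/8):57/8,X:-7/4):213/32,M:119/32):25/32,T:-9/32):201/64,Y:201/64)
total length: 1529/32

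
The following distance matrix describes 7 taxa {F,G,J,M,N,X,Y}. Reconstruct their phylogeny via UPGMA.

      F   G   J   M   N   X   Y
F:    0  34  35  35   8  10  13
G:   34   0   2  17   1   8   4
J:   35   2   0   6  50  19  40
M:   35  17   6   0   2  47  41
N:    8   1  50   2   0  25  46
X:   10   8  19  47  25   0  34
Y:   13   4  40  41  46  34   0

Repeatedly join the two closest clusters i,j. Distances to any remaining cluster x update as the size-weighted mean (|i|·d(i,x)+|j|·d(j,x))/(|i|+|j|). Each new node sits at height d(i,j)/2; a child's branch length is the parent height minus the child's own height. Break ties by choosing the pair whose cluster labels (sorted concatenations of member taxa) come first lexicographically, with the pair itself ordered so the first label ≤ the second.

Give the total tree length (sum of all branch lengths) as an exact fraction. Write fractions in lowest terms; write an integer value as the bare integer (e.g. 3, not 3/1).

461/8

iteration 1: select G,N (d=1); attach at lengths (1/2, 1/2); label the merged cluster GN
  updated: d(F,GN)=21, d(GN,J)=26, d(GN,M)=19/2, d(GN,X)=33/2, d(GN,Y)=25
iteration 2: select J,M (d=6); attach at lengths (3, 3); label the merged cluster JM
  updated: d(F,JM)=35, d(GN,JM)=71/4, d(JM,X)=33, d(JM,Y)=81/2
iteration 3: select F,X (d=10); attach at lengths (5, 5); label the merged cluster FX
  updated: d(FX,GN)=75/4, d(FX,JM)=34, d(FX,Y)=47/2
iteration 4: select GN,JM (d=71/4); attach at lengths (67/8, 47/8); label the merged cluster GJMN
  updated: d(FX,GJMN)=211/8, d(GJMN,Y)=131/4
iteration 5: select FX,Y (d=47/2); attach at lengths (27/4, 47/4); label the merged cluster FXY
  updated: d(FXY,GJMN)=57/2
iteration 6: select FXY,GJMN (d=57/2); attach at lengths (5/2, 43/8); label the merged cluster FGJMNXY
final tree: (((F:5,X:5):27/4,Y:47/4):5/2,((G:1/2,N:1/2):67/8,(J:3,M:3):47/8):43/8)
total length: 461/8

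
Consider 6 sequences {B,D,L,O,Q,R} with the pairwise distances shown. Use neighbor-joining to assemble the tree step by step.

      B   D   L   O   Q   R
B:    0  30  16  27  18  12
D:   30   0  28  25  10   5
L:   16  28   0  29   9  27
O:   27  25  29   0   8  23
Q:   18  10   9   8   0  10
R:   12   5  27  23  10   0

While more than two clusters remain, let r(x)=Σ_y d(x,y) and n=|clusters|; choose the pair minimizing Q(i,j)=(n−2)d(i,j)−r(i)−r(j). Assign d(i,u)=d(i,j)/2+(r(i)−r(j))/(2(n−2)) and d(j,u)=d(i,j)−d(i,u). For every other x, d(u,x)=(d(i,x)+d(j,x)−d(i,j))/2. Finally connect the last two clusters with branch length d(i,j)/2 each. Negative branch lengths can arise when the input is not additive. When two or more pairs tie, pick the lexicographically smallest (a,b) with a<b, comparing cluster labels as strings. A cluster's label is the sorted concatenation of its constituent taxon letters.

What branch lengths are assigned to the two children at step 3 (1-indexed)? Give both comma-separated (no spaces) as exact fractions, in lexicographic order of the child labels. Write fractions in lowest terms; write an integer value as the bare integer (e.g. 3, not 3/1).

6,31/4

1. join D+R (d=5, Q=-155) ⇒ DR; edges |D|=41/8, |R|=-1/8
  updated: d(B,DR)=37/2, d(DR,L)=25, d(DR,O)=43/2, d(DR,Q)=15/2
2. join B+L (d=16, Q=-221/2) ⇒ BL; edges |B|=97/12, |L|=95/12
  updated: d(BL,DR)=55/4, d(BL,O)=20, d(BL,Q)=11/2
3. join BL+DR (d=55/4, Q=-109/2) ⇒ BDLR; edges |BL|=6, |DR|=31/4
  updated: d(BDLR,O)=111/8, d(BDLR,Q)=-3/8
4. join BDLR+O (d=111/8, Q=-43/2) ⇒ BDLOR; edges |BDLR|=11/4, |O|=89/8
  updated: d(BDLOR,Q)=-25/8
5. join BDLOR+Q (d=-25/8) ⇒ BDLOQR; edges |BDLOR|=-25/16, |Q|=-25/16
final tree: ((((B:97/12,L:95/12):6,(D:41/8,R:-1/8):31/4):11/4,O:89/8):-25/16,Q:-25/16)
total length: 91/2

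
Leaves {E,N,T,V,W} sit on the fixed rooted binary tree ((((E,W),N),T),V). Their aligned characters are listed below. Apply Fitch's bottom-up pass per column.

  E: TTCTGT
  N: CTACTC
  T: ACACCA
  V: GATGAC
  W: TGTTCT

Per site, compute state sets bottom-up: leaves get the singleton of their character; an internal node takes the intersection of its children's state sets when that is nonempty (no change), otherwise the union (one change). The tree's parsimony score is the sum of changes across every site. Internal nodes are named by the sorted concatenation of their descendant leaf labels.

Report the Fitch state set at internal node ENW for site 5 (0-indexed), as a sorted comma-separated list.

[col 0] EW: children E:{T}, W:{T} ∩→ {T}; cost 0
[col 0] ENW: children EW:{T}, N:{C} ∪→ {C,T}; cost 1
[col 0] ENTW: children ENW:{C,T}, T:{A} ∪→ {A,C,T}; cost 1
[col 0] ENTVW: children ENTW:{A,C,T}, V:{G} ∪→ {A,C,G,T}; cost 1
[col 1] EW: children E:{T}, W:{G} ∪→ {G,T}; cost 1
[col 1] ENW: children EW:{G,T}, N:{T} ∩→ {T}; cost 0
[col 1] ENTW: children ENW:{T}, T:{C} ∪→ {C,T}; cost 1
[col 1] ENTVW: children ENTW:{C,T}, V:{A} ∪→ {A,C,T}; cost 1
[col 2] EW: children E:{C}, W:{T} ∪→ {C,T}; cost 1
[col 2] ENW: children EW:{C,T}, N:{A} ∪→ {A,C,T}; cost 1
[col 2] ENTW: children ENW:{A,C,T}, T:{A} ∩→ {A}; cost 0
[col 2] ENTVW: children ENTW:{A}, V:{T} ∪→ {A,T}; cost 1
[col 3] EW: children E:{T}, W:{T} ∩→ {T}; cost 0
[col 3] ENW: children EW:{T}, N:{C} ∪→ {C,T}; cost 1
[col 3] ENTW: children ENW:{C,T}, T:{C} ∩→ {C}; cost 0
[col 3] ENTVW: children ENTW:{C}, V:{G} ∪→ {C,G}; cost 1
[col 4] EW: children E:{G}, W:{C} ∪→ {C,G}; cost 1
[col 4] ENW: children EW:{C,G}, N:{T} ∪→ {C,G,T}; cost 1
[col 4] ENTW: children ENW:{C,G,T}, T:{C} ∩→ {C}; cost 0
[col 4] ENTVW: children ENTW:{C}, V:{A} ∪→ {A,C}; cost 1
[col 5] EW: children E:{T}, W:{T} ∩→ {T}; cost 0
[col 5] ENW: children EW:{T}, N:{C} ∪→ {C,T}; cost 1
[col 5] ENTW: children ENW:{C,T}, T:{A} ∪→ {A,C,T}; cost 1
[col 5] ENTVW: children ENTW:{A,C,T}, V:{C} ∩→ {C}; cost 0
per-site changes: [3, 3, 3, 2, 3, 2]; total = 16

C,T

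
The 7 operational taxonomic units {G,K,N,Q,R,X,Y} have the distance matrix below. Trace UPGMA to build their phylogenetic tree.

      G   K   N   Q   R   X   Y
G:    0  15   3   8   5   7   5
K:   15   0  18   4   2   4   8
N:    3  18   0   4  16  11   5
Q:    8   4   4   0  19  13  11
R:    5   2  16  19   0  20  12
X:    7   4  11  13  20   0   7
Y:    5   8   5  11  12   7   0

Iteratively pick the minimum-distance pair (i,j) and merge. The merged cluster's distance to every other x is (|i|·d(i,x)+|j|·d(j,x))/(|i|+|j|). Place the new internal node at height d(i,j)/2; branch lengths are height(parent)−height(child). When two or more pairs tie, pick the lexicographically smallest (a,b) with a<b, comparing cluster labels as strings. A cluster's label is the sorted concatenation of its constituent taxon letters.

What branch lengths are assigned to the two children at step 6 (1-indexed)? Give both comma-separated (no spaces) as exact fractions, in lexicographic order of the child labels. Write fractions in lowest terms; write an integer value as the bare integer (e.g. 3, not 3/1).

13/10,101/20

iteration 1: select K,R (d=2); attach at lengths (1, 1); label the merged cluster KR
  updated: d(G,KR)=10, d(KR,N)=17, d(KR,Q)=23/2, d(KR,X)=12, d(KR,Y)=10
iteration 2: select G,N (d=3); attach at lengths (3/2, 3/2); label the merged cluster GN
  updated: d(GN,KR)=27/2, d(GN,Q)=6, d(GN,X)=9, d(GN,Y)=5
iteration 3: select GN,Y (d=5); attach at lengths (1, 5/2); label the merged cluster GNY
  updated: d(GNY,KR)=37/3, d(GNY,Q)=23/3, d(GNY,X)=25/3
iteration 4: select GNY,Q (d=23/3); attach at lengths (4/3, 23/6); label the merged cluster GNQY
  updated: d(GNQY,KR)=97/8, d(GNQY,X)=19/2
iteration 5: select GNQY,X (d=19/2); attach at lengths (11/12, 19/4); label the merged cluster GNQXY
  updated: d(GNQXY,KR)=121/10
iteration 6: select GNQXY,KR (d=121/10); attach at lengths (13/10, 101/20); label the merged cluster GKNQRXY
final tree: (((((G:3/2,N:3/2):1,Y:5/2):4/3,Q:23/6):11/12,X:19/4):13/10,(K:1,R:1):101/20)
total length: 1541/60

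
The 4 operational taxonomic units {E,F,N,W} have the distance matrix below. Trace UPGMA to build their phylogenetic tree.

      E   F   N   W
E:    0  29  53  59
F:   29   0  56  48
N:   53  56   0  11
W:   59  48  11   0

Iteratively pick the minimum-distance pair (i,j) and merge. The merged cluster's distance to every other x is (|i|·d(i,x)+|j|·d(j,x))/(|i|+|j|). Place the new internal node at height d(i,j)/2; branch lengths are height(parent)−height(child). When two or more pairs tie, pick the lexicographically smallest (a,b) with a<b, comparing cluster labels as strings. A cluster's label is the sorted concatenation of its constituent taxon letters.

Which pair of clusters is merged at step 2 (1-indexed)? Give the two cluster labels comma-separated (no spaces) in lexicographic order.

1. join N+W (d=11) ⇒ NW; edges |N|=11/2, |W|=11/2
  updated: d(E,NW)=56, d(F,NW)=52
2. join E+F (d=29) ⇒ EF; edges |E|=29/2, |F|=29/2
  updated: d(EF,NW)=54
3. join EF+NW (d=54) ⇒ EFNW; edges |EF|=25/2, |NW|=43/2
final tree: ((E:29/2,F:29/2):25/2,(N:11/2,W:11/2):43/2)
total length: 74

E,F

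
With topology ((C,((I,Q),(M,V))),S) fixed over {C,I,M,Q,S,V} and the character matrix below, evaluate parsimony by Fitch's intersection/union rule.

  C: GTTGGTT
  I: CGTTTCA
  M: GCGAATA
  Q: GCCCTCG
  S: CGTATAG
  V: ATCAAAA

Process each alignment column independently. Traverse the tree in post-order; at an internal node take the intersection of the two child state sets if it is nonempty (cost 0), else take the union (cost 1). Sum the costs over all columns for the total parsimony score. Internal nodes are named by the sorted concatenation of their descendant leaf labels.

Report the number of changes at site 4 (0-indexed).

IQ@0: {C} ∪ {G} = {C,G} (union, +1)
MV@0: {G} ∪ {A} = {A,G} (union, +1)
IMQV@0: {C,G} ∩ {A,G} = {G} (intersection, +0)
CIMQV@0: {G} ∩ {G} = {G} (intersection, +0)
CIMQSV@0: {G} ∪ {C} = {C,G} (union, +1)
IQ@1: {G} ∪ {C} = {C,G} (union, +1)
MV@1: {C} ∪ {T} = {C,T} (union, +1)
IMQV@1: {C,G} ∩ {C,T} = {C} (intersection, +0)
CIMQV@1: {T} ∪ {C} = {C,T} (union, +1)
CIMQSV@1: {C,T} ∪ {G} = {C,G,T} (union, +1)
IQ@2: {T} ∪ {C} = {C,T} (union, +1)
MV@2: {G} ∪ {C} = {C,G} (union, +1)
IMQV@2: {C,T} ∩ {C,G} = {C} (intersection, +0)
CIMQV@2: {T} ∪ {C} = {C,T} (union, +1)
CIMQSV@2: {C,T} ∩ {T} = {T} (intersection, +0)
IQ@3: {T} ∪ {C} = {C,T} (union, +1)
MV@3: {A} ∩ {A} = {A} (intersection, +0)
IMQV@3: {C,T} ∪ {A} = {A,C,T} (union, +1)
CIMQV@3: {G} ∪ {A,C,T} = {A,C,G,T} (union, +1)
CIMQSV@3: {A,C,G,T} ∩ {A} = {A} (intersection, +0)
IQ@4: {T} ∩ {T} = {T} (intersection, +0)
MV@4: {A} ∩ {A} = {A} (intersection, +0)
IMQV@4: {T} ∪ {A} = {A,T} (union, +1)
CIMQV@4: {G} ∪ {A,T} = {A,G,T} (union, +1)
CIMQSV@4: {A,G,T} ∩ {T} = {T} (intersection, +0)
IQ@5: {C} ∩ {C} = {C} (intersection, +0)
MV@5: {T} ∪ {A} = {A,T} (union, +1)
IMQV@5: {C} ∪ {A,T} = {A,C,T} (union, +1)
CIMQV@5: {T} ∩ {A,C,T} = {T} (intersection, +0)
CIMQSV@5: {T} ∪ {A} = {A,T} (union, +1)
IQ@6: {A} ∪ {G} = {A,G} (union, +1)
MV@6: {A} ∩ {A} = {A} (intersection, +0)
IMQV@6: {A,G} ∩ {A} = {A} (intersection, +0)
CIMQV@6: {T} ∪ {A} = {A,T} (union, +1)
CIMQSV@6: {A,T} ∪ {G} = {A,G,T} (union, +1)
per-site changes: [3, 4, 3, 3, 2, 3, 3]; total = 21

2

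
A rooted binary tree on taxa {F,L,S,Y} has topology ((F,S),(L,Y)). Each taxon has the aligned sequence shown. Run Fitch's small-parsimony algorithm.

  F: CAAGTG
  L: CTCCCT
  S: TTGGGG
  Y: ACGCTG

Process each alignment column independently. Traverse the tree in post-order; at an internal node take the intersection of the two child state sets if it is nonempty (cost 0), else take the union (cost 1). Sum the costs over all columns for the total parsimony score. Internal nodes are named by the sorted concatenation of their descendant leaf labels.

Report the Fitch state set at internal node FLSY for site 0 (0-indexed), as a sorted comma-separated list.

[col 0] FS: children F:{C}, S:{T} ∪→ {C,T}; cost 1
[col 0] LY: children L:{C}, Y:{A} ∪→ {A,C}; cost 1
[col 0] FLSY: children FS:{C,T}, LY:{A,C} ∩→ {C}; cost 0
[col 1] FS: children F:{A}, S:{T} ∪→ {A,T}; cost 1
[col 1] LY: children L:{T}, Y:{C} ∪→ {C,T}; cost 1
[col 1] FLSY: children FS:{A,T}, LY:{C,T} ∩→ {T}; cost 0
[col 2] FS: children F:{A}, S:{G} ∪→ {A,G}; cost 1
[col 2] LY: children L:{C}, Y:{G} ∪→ {C,G}; cost 1
[col 2] FLSY: children FS:{A,G}, LY:{C,G} ∩→ {G}; cost 0
[col 3] FS: children F:{G}, S:{G} ∩→ {G}; cost 0
[col 3] LY: children L:{C}, Y:{C} ∩→ {C}; cost 0
[col 3] FLSY: children FS:{G}, LY:{C} ∪→ {C,G}; cost 1
[col 4] FS: children F:{T}, S:{G} ∪→ {G,T}; cost 1
[col 4] LY: children L:{C}, Y:{T} ∪→ {C,T}; cost 1
[col 4] FLSY: children FS:{G,T}, LY:{C,T} ∩→ {T}; cost 0
[col 5] FS: children F:{G}, S:{G} ∩→ {G}; cost 0
[col 5] LY: children L:{T}, Y:{G} ∪→ {G,T}; cost 1
[col 5] FLSY: children FS:{G}, LY:{G,T} ∩→ {G}; cost 0
per-site changes: [2, 2, 2, 1, 2, 1]; total = 10

C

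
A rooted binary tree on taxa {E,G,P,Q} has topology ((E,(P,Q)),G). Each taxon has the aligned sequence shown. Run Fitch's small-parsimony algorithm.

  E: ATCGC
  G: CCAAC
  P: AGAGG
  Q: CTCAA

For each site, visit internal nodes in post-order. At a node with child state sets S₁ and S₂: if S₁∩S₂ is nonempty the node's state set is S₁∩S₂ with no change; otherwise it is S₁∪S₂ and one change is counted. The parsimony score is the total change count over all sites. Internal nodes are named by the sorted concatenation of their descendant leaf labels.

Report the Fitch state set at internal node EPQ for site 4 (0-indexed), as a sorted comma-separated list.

PQ@0: {A} ∪ {C} = {A,C} (union, +1)
EPQ@0: {A} ∩ {A,C} = {A} (intersection, +0)
EGPQ@0: {A} ∪ {C} = {A,C} (union, +1)
PQ@1: {G} ∪ {T} = {G,T} (union, +1)
EPQ@1: {T} ∩ {G,T} = {T} (intersection, +0)
EGPQ@1: {T} ∪ {C} = {C,T} (union, +1)
PQ@2: {A} ∪ {C} = {A,C} (union, +1)
EPQ@2: {C} ∩ {A,C} = {C} (intersection, +0)
EGPQ@2: {C} ∪ {A} = {A,C} (union, +1)
PQ@3: {G} ∪ {A} = {A,G} (union, +1)
EPQ@3: {G} ∩ {A,G} = {G} (intersection, +0)
EGPQ@3: {G} ∪ {A} = {A,G} (union, +1)
PQ@4: {G} ∪ {A} = {A,G} (union, +1)
EPQ@4: {C} ∪ {A,G} = {A,C,G} (union, +1)
EGPQ@4: {A,C,G} ∩ {C} = {C} (intersection, +0)
per-site changes: [2, 2, 2, 2, 2]; total = 10

A,C,G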